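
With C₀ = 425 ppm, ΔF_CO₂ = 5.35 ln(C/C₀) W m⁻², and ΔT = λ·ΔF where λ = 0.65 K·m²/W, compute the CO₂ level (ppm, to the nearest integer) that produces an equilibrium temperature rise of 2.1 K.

Required forcing: ΔF = ΔT/λ = 2.1/0.65 = 3.2308 W/m².
Then ln(C/425) = ΔF/5.35 = 3.2308/5.35 = 0.60389.
So C = 425 × e^0.60389 = 425 × 1.82922 = 777.42 ppm.

C ≈ 777 ppm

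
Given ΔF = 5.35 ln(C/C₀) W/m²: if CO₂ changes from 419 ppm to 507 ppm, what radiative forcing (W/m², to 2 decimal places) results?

CO₂: 5.35 × ln(507/419) = 5.35 × ln(1.21002) = 5.35 × 0.19064 = 1.0199 W/m².

ΔF = 1.02 W/m²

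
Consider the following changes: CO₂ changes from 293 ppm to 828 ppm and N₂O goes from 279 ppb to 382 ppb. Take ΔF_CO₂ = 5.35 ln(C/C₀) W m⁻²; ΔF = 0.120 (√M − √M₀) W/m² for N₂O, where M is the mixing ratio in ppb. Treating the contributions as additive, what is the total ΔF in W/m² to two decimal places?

ΔF = 5.90 W/m²

CO₂: 5.35 × ln(828/293) = 5.35 × ln(2.82594) = 5.35 × 1.03884 = 5.5578 W/m².
N₂O: 0.120 × (√382 − √279) = 0.120 × (19.5448 − 16.7033) = 0.120 × 2.8415 = 0.3410 W/m².
Total ΔF = 5.5578 + 0.3410 = 5.8988 W/m².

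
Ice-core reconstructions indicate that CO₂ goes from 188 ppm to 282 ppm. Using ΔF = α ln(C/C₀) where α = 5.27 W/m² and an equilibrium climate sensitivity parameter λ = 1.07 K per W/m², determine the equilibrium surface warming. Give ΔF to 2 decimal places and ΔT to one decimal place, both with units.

ΔF = 2.14 W/m²; ΔT = 2.3 K

CO₂: 5.27 × ln(282/188) = 5.27 × ln(1.50000) = 5.27 × 0.40547 = 2.1368 W/m².
ΔT = λ ΔF = 1.07 × 2.14 = 2.2898 K.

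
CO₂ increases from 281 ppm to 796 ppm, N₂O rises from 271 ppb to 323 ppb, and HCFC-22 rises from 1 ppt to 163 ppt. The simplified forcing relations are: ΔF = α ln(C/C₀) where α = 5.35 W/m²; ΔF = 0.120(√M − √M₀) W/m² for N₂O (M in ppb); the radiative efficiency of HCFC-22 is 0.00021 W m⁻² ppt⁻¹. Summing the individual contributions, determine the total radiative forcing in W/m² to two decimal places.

CO₂: 5.35 × ln(796/281) = 5.35 × ln(2.83274) = 5.35 × 1.04124 = 5.5706 W/m².
N₂O: 0.120 × (√323 − √271) = 0.120 × (17.9722 − 16.4621) = 0.120 × 1.5101 = 0.1812 W/m².
HCFC-22: ΔF = 0.00021 × (163 − 1) = 0.00021 × 162 = 0.0340 W/m².
Total ΔF = 5.5706 + 0.1812 + 0.0340 = 5.7858 W/m².

ΔF = 5.79 W/m²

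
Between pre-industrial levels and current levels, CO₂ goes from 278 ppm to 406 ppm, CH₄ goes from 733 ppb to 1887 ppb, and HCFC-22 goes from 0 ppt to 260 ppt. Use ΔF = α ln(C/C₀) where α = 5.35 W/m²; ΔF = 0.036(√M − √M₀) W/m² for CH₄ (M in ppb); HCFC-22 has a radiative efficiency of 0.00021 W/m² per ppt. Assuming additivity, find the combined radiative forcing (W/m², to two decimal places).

CO₂: 5.35 × ln(406/278) = 5.35 × ln(1.46043) = 5.35 × 0.37873 = 2.0262 W/m².
CH₄: 0.036 × (√1887 − √733) = 0.036 × (43.4396 − 27.0740) = 0.036 × 16.3656 = 0.5892 W/m².
HCFC-22: ΔF = 0.00021 × (260 − 0) = 0.00021 × 260 = 0.0546 W/m².
Total ΔF = 2.0262 + 0.5892 + 0.0546 = 2.6700 W/m².

ΔF = 2.67 W/m²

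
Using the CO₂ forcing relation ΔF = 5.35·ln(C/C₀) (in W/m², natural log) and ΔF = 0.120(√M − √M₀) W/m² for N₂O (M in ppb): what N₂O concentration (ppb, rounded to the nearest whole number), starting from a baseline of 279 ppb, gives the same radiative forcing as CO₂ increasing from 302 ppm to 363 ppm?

M ≈ 620 ppb

CO₂ forcing: 5.35 × ln(363/302) = 5.35 × 0.183976 = 0.98427 W/m².
Set 0.120(√M − √279) = 0.98427: √M = 0.98427/0.120 + √279 = 8.2023 + 16.7033 = 24.9056.
M = (24.9056)² = 620.29 ppb.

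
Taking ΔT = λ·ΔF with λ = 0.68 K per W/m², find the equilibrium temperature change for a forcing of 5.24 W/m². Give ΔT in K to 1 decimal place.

ΔT = 3.6 K

ΔT = λ ΔF = 0.68 × 5.24 = 3.5632 K.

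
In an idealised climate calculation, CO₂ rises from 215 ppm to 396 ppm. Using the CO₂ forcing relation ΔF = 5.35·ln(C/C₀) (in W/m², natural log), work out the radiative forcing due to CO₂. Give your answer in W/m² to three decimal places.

ΔF = 3.268 W/m²

CO₂: 5.35 × ln(396/215) = 5.35 × ln(1.84186) = 5.35 × 0.61078 = 3.2677 W/m².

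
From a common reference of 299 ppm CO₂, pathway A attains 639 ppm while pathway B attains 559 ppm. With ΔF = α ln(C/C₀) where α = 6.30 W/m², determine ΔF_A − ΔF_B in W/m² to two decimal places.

ΔF_A = 6.30 ln(639/299) = 6.30 × 0.75946 = 4.7846 W/m².
ΔF_B = 6.30 ln(559/299) = 6.30 × 0.62571 = 3.9420 W/m².
Difference: 4.7846 − 3.9420 = 0.8426 W/m².

ΔF_A − ΔF_B = 0.84 W/m²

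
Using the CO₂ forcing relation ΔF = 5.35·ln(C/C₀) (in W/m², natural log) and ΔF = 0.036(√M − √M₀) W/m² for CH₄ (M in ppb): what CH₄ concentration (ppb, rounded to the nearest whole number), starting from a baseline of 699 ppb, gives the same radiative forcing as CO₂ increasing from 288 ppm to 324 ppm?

CO₂ forcing: 5.35 × ln(324/288) = 5.35 × 0.117783 = 0.63014 W/m².
Set 0.036(√M − √699) = 0.63014: √M = 0.63014/0.036 + √699 = 17.5039 + 26.4386 = 43.9425.
M = (43.9425)² = 1930.94 ppb.

M ≈ 1931 ppb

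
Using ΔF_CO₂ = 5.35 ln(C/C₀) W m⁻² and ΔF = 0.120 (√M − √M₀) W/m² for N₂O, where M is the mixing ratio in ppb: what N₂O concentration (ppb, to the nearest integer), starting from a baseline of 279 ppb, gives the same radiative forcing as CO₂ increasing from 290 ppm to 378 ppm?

M ≈ 813 ppb

CO₂ forcing: 5.35 × ln(378/290) = 5.35 × 0.265013 = 1.41782 W/m².
Set 0.120(√M − √279) = 1.41782: √M = 1.41782/0.120 + √279 = 11.8152 + 16.7033 = 28.5185.
M = (28.5185)² = 813.30 ppb.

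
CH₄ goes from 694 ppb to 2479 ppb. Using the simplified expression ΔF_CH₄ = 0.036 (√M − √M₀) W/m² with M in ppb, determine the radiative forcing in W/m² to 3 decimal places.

ΔF = 0.844 W/m²

CH₄: 0.036 × (√2479 − √694) = 0.036 × (49.7896 − 26.3439) = 0.036 × 23.4457 = 0.8440 W/m².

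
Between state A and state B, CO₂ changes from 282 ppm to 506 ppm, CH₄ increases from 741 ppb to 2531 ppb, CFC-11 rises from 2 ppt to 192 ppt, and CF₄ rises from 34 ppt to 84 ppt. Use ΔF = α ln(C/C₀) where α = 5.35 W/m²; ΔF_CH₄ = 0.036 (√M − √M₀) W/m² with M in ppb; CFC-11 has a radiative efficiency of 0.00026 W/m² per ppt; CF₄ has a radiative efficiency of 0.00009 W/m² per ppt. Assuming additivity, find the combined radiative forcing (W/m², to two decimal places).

ΔF = 4.01 W/m²

CO₂: 5.35 × ln(506/282) = 5.35 × ln(1.79433) = 5.35 × 0.58463 = 3.1278 W/m².
CH₄: 0.036 × (√2531 − √741) = 0.036 × (50.3090 − 27.2213) = 0.036 × 23.0877 = 0.8312 W/m².
CFC-11: ΔF = 0.00026 × (192 − 2) = 0.00026 × 190 = 0.0494 W/m².
CF₄: ΔF = 0.00009 × (84 − 34) = 0.00009 × 50 = 0.0045 W/m².
Total ΔF = 3.1278 + 0.8312 + 0.0494 + 0.0045 = 4.0129 W/m².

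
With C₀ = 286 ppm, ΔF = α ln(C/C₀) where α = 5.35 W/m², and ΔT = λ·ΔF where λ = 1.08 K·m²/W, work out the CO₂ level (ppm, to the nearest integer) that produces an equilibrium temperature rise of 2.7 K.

C ≈ 456 ppm

Required forcing: ΔF = ΔT/λ = 2.7/1.08 = 2.5000 W/m².
Then ln(C/286) = ΔF/5.35 = 2.5000/5.35 = 0.46729.
So C = 286 × e^0.46729 = 286 × 1.59566 = 456.36 ppm.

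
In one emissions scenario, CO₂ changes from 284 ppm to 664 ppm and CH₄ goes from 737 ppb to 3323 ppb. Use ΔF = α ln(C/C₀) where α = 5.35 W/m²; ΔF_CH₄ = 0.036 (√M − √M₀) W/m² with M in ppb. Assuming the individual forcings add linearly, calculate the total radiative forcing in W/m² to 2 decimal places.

CO₂: 5.35 × ln(664/284) = 5.35 × ln(2.33803) = 5.35 × 0.84931 = 4.5438 W/m².
CH₄: 0.036 × (√3323 − √737) = 0.036 × (57.6455 − 27.1477) = 0.036 × 30.4978 = 1.0979 W/m².
Total ΔF = 4.5438 + 1.0979 = 5.6417 W/m².

ΔF = 5.64 W/m²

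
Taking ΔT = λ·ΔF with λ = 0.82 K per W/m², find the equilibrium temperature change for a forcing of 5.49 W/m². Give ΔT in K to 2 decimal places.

ΔT = 4.50 K

ΔT = λ ΔF = 0.82 × 5.49 = 4.5018 K.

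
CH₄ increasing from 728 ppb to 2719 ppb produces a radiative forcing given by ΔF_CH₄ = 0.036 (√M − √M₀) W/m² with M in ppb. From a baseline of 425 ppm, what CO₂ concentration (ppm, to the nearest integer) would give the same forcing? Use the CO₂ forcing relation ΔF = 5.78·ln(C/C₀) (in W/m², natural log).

CH₄ forcing: 0.036 × (√2719 − √728) = 0.036 × (52.1440 − 26.9815) = 0.036 × 25.1625 = 0.90585 W/m².
Set 5.78 ln(C/425) = 0.90585: ln(C/425) = 0.90585/5.78 = 0.15672, so C = 425 × e^0.15672 = 425 × 1.16967 = 497.11 ppm.

C ≈ 497 ppm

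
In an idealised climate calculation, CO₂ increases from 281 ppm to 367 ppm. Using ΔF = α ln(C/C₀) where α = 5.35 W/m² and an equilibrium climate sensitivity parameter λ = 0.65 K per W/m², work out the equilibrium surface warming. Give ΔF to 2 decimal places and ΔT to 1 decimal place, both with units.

CO₂: 5.35 × ln(367/281) = 5.35 × ln(1.30605) = 5.35 × 0.26701 = 1.4285 W/m².
ΔT = λ ΔF = 0.65 × 1.43 = 0.9295 K.

ΔF = 1.43 W/m²; ΔT = 0.9 K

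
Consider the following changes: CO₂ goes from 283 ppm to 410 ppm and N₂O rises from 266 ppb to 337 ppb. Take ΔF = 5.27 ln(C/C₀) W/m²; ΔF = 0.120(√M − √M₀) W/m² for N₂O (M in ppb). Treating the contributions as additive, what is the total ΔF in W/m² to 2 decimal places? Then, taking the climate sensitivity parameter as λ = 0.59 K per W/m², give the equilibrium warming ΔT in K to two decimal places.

ΔF = 2.20 W/m²; ΔT = 1.30 K

CO₂: 5.27 × ln(410/283) = 5.27 × ln(1.44876) = 5.27 × 0.37071 = 1.9536 W/m².
N₂O: 0.120 × (√337 − √266) = 0.120 × (18.3576 − 16.3095) = 0.120 × 2.0481 = 0.2458 W/m².
Total ΔF = 1.9536 + 0.2458 = 2.1994 W/m².
ΔT = λ ΔF = 0.59 × 2.20 = 1.2980 K.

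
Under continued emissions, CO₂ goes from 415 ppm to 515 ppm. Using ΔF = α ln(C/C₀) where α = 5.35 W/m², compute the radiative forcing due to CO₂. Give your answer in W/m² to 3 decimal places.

ΔF = 1.155 W/m²

CO₂: 5.35 × ln(515/415) = 5.35 × ln(1.24096) = 5.35 × 0.21589 = 1.1550 W/m².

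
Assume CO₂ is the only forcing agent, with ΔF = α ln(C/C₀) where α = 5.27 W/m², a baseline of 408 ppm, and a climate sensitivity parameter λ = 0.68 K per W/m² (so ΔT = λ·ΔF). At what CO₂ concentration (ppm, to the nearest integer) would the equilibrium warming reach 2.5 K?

Required forcing: ΔF = ΔT/λ = 2.5/0.68 = 3.6765 W/m².
Then ln(C/408) = ΔF/5.27 = 3.6765/5.27 = 0.69763.
So C = 408 × e^0.69763 = 408 × 2.00899 = 819.67 ppm.

C ≈ 820 ppm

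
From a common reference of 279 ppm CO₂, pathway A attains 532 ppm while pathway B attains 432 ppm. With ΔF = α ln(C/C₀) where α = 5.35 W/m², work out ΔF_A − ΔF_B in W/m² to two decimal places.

ΔF_A = 5.35 ln(532/279) = 5.35 × 0.64543 = 3.4531 W/m².
ΔF_B = 5.35 ln(432/279) = 5.35 × 0.43721 = 2.3391 W/m².
Difference: 3.4531 − 2.3391 = 1.1140 W/m².
(Equivalently, ΔF_A − ΔF_B = 5.35 ln(532/432) = 5.35 × 0.20822 = 1.1140 W/m².)

ΔF_A − ΔF_B = 1.11 W/m²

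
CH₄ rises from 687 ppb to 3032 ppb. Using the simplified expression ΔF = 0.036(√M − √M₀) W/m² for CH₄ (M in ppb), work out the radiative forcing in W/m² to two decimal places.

CH₄: 0.036 × (√3032 − √687) = 0.036 × (55.0636 − 26.2107) = 0.036 × 28.8529 = 1.0387 W/m².

ΔF = 1.04 W/m²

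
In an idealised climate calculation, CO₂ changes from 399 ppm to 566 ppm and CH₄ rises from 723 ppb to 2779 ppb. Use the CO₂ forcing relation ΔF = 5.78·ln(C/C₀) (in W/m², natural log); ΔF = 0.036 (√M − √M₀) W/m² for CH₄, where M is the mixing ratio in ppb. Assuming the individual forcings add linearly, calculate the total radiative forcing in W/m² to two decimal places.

CO₂: 5.78 × ln(566/399) = 5.78 × ln(1.41855) = 5.78 × 0.34964 = 2.0209 W/m².
CH₄: 0.036 × (√2779 − √723) = 0.036 × (52.7162 − 26.8887) = 0.036 × 25.8275 = 0.9298 W/m².
Total ΔF = 2.0209 + 0.9298 = 2.9507 W/m².

ΔF = 2.95 W/m²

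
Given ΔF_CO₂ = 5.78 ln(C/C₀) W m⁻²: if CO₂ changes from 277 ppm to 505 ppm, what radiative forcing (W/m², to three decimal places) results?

ΔF = 3.471 W/m²

CO₂: 5.78 × ln(505/277) = 5.78 × ln(1.82310) = 5.78 × 0.60054 = 3.4711 W/m².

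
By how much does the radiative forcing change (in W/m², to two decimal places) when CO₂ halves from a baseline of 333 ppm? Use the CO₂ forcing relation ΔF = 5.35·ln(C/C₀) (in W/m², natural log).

Because the forcing depends only on the ratio C/C₀, the initial concentration does not enter.
ΔF = 5.35 × ln(0.5) = 5.35 × -0.69315 = -3.7084 W/m².

ΔF = -3.71 W/m²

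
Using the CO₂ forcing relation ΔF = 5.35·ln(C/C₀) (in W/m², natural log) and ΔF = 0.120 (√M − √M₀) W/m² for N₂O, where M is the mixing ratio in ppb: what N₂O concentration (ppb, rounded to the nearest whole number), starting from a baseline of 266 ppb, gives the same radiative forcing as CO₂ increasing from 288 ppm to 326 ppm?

M ≈ 477 ppb

CO₂ forcing: 5.35 × ln(326/288) = 5.35 × 0.123937 = 0.66306 W/m².
Set 0.120(√M − √266) = 0.66306: √M = 0.66306/0.120 + √266 = 5.5255 + 16.3095 = 21.8350.
M = (21.8350)² = 476.77 ppb.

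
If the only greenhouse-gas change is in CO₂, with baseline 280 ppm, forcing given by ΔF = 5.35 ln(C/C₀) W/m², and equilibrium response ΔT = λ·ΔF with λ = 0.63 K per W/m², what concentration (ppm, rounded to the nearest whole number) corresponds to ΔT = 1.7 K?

C ≈ 464 ppm

Required forcing: ΔF = ΔT/λ = 1.7/0.63 = 2.6984 W/m².
Then ln(C/280) = ΔF/5.35 = 2.6984/5.35 = 0.50437.
So C = 280 × e^0.50437 = 280 × 1.65594 = 463.66 ppm.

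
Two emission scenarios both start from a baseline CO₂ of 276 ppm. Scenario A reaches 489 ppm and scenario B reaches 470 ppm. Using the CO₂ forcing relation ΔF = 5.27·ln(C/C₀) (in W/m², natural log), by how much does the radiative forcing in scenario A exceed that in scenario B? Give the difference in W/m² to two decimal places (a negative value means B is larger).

ΔF_A = 5.27 ln(489/276) = 5.27 × 0.57196 = 3.0142 W/m².
ΔF_B = 5.27 ln(470/276) = 5.27 × 0.53233 = 2.8054 W/m².
Difference: 3.0142 − 2.8054 = 0.2088 W/m².

ΔF_A − ΔF_B = 0.21 W/m²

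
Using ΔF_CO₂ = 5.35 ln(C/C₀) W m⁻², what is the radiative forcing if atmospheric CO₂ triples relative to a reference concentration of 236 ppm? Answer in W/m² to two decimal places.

Because the forcing depends only on the ratio C/C₀, the initial concentration does not enter.
ΔF = 5.35 × ln(3) = 5.35 × 1.09861 = 5.8776 W/m².

ΔF = 5.88 W/m²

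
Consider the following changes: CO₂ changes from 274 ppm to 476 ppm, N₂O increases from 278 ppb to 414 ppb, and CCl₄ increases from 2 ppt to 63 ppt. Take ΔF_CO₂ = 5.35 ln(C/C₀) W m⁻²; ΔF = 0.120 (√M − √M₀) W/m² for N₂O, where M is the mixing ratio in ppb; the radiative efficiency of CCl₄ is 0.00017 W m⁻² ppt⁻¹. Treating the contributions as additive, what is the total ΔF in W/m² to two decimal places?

ΔF = 3.41 W/m²

CO₂: 5.35 × ln(476/274) = 5.35 × ln(1.73723) = 5.35 × 0.55229 = 2.9548 W/m².
N₂O: 0.120 × (√414 − √278) = 0.120 × (20.3470 − 16.6733) = 0.120 × 3.6737 = 0.4408 W/m².
CCl₄: ΔF = 0.00017 × (63 − 2) = 0.00017 × 61 = 0.0104 W/m².
Total ΔF = 2.9548 + 0.4408 + 0.0104 = 3.4060 W/m².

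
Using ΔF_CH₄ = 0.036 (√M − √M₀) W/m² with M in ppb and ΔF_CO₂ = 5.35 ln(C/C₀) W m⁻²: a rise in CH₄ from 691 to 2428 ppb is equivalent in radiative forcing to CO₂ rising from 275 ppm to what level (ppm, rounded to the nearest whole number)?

C ≈ 321 ppm

CH₄ forcing: 0.036 × (√2428 − √691) = 0.036 × (49.2747 − 26.2869) = 0.036 × 22.9878 = 0.82756 W/m².
Set 5.35 ln(C/275) = 0.82756: ln(C/275) = 0.82756/5.35 = 0.15468, so C = 275 × e^0.15468 = 275 × 1.16728 = 321.00 ppm.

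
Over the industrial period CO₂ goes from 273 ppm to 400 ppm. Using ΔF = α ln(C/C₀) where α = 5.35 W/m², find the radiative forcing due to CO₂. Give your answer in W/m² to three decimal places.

ΔF = 2.044 W/m²

CO₂ absorption bands are partially saturated, so forcing scales with the logarithm of the concentration ratio.
CO₂: 5.35 × ln(400/273) = 5.35 × ln(1.46520) = 5.35 × 0.38199 = 2.0436 W/m².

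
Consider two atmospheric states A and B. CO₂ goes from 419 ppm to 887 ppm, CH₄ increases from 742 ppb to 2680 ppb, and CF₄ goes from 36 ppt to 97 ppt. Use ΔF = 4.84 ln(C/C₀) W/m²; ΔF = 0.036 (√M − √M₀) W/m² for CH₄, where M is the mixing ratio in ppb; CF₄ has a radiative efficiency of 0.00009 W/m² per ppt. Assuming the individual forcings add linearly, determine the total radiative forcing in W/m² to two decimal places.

CO₂: 4.84 × ln(887/419) = 4.84 × ln(2.11695) = 4.84 × 0.74998 = 3.6299 W/m².
CH₄: 0.036 × (√2680 − √742) = 0.036 × (51.7687 − 27.2397) = 0.036 × 24.5290 = 0.8830 W/m².
CF₄: ΔF = 0.00009 × (97 − 36) = 0.00009 × 61 = 0.0055 W/m².
Total ΔF = 3.6299 + 0.8830 + 0.0055 = 4.5184 W/m².

ΔF = 4.52 W/m²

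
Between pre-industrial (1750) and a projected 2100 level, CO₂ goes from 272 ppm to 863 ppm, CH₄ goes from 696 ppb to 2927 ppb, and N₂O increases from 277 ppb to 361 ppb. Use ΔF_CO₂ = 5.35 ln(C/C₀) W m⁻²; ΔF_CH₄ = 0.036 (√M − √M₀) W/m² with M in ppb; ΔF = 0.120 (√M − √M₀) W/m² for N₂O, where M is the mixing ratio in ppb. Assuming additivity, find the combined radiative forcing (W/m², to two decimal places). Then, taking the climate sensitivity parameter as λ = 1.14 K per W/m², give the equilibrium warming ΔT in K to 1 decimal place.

ΔF = 7.46 W/m²; ΔT = 8.5 K

CO₂: 5.35 × ln(863/272) = 5.35 × ln(3.17279) = 5.35 × 1.15461 = 6.1772 W/m².
CH₄: 0.036 × (√2927 − √696) = 0.036 × (54.1018 − 26.3818) = 0.036 × 27.7200 = 0.9979 W/m².
N₂O: 0.120 × (√361 − √277) = 0.120 × (19.0000 − 16.6433) = 0.120 × 2.3567 = 0.2828 W/m².
Total ΔF = 6.1772 + 0.9979 + 0.2828 = 7.4579 W/m².
ΔT = λ ΔF = 1.14 × 7.46 = 8.5044 K.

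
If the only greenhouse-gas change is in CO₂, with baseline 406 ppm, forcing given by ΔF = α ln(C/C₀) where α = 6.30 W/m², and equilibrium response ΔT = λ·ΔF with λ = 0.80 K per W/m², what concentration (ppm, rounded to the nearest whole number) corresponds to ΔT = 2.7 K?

C ≈ 694 ppm

Required forcing: ΔF = ΔT/λ = 2.7/0.80 = 3.3750 W/m².
Then ln(C/406) = ΔF/6.30 = 3.3750/6.30 = 0.53571.
So C = 406 × e^0.53571 = 406 × 1.70866 = 693.72 ppm.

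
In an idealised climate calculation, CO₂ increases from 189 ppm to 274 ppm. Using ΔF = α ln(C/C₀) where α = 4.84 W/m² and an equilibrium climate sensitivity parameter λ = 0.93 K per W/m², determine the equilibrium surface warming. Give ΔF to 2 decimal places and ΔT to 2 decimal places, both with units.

CO₂: 4.84 × ln(274/189) = 4.84 × ln(1.44974) = 4.84 × 0.37138 = 1.7975 W/m².
ΔT = λ ΔF = 0.93 × 1.80 = 1.6740 K.

ΔF = 1.80 W/m²; ΔT = 1.67 K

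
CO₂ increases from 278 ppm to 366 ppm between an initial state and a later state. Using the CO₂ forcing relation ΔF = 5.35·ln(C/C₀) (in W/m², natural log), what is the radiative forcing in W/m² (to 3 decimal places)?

CO₂ absorption bands are partially saturated, so forcing scales with the logarithm of the concentration ratio.
CO₂: 5.35 × ln(366/278) = 5.35 × ln(1.31655) = 5.35 × 0.27501 = 1.4713 W/m².

ΔF = 1.471 W/m²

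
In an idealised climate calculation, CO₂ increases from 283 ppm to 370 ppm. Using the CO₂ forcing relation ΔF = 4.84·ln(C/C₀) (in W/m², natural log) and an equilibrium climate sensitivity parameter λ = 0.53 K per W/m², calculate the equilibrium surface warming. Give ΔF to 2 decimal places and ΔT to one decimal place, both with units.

ΔF = 1.30 W/m²; ΔT = 0.7 K

CO₂: 4.84 × ln(370/283) = 4.84 × ln(1.30742) = 4.84 × 0.26806 = 1.2974 W/m².
ΔT = λ ΔF = 0.53 × 1.30 = 0.6890 K.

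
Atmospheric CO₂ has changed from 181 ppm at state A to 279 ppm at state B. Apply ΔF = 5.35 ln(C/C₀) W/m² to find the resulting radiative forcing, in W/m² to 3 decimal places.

ΔF = 2.315 W/m²

CO₂ absorption bands are partially saturated, so forcing scales with the logarithm of the concentration ratio.
CO₂: 5.35 × ln(279/181) = 5.35 × ln(1.54144) = 5.35 × 0.43272 = 2.3151 W/m².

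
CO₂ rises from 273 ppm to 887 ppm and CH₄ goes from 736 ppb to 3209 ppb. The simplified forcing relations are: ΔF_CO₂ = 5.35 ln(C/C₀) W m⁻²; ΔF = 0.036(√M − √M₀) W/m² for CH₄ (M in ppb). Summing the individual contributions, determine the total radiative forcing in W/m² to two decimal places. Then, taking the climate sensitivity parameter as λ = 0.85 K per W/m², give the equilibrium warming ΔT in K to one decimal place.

CO₂: 5.35 × ln(887/273) = 5.35 × ln(3.24908) = 5.35 × 1.17837 = 6.3043 W/m².
CH₄: 0.036 × (√3209 − √736) = 0.036 × (56.6480 − 27.1293) = 0.036 × 29.5187 = 1.0627 W/m².
Total ΔF = 6.3043 + 1.0627 = 7.3670 W/m².
ΔT = λ ΔF = 0.85 × 7.37 = 6.2645 K.

ΔF = 7.37 W/m²; ΔT = 6.3 K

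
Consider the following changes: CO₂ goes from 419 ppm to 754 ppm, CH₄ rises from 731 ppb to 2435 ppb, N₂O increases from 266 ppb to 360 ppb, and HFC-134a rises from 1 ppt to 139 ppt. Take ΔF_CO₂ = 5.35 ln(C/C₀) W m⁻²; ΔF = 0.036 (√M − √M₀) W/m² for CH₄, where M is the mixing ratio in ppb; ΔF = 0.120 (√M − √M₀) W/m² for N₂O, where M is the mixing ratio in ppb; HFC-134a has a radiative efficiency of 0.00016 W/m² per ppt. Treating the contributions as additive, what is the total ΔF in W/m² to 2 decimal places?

ΔF = 4.29 W/m²

CO₂: 5.35 × ln(754/419) = 5.35 × ln(1.79952) = 5.35 × 0.58752 = 3.1432 W/m².
CH₄: 0.036 × (√2435 − √731) = 0.036 × (49.3457 − 27.0370) = 0.036 × 22.3087 = 0.8031 W/m².
N₂O: 0.120 × (√360 − √266) = 0.120 × (18.9737 − 16.3095) = 0.120 × 2.6642 = 0.3197 W/m².
HFC-134a: ΔF = 0.00016 × (139 − 1) = 0.00016 × 138 = 0.0221 W/m².
Total ΔF = 3.1432 + 0.8031 + 0.3197 + 0.0221 = 4.2881 W/m².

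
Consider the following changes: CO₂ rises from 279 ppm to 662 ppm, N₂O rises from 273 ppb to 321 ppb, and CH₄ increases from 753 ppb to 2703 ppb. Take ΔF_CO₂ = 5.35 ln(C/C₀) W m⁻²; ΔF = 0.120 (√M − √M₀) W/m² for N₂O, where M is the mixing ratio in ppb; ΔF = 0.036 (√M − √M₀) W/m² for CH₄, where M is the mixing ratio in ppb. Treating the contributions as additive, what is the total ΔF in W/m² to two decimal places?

ΔF = 5.67 W/m²

CO₂: 5.35 × ln(662/279) = 5.35 × ln(2.37276) = 5.35 × 0.86405 = 4.6227 W/m².
N₂O: 0.120 × (√321 − √273) = 0.120 × (17.9165 − 16.5227) = 0.120 × 1.3938 = 0.1673 W/m².
CH₄: 0.036 × (√2703 − √753) = 0.036 × (51.9904 − 27.4408) = 0.036 × 24.5496 = 0.8838 W/m².
Total ΔF = 4.6227 + 0.1673 + 0.8838 = 5.6738 W/m².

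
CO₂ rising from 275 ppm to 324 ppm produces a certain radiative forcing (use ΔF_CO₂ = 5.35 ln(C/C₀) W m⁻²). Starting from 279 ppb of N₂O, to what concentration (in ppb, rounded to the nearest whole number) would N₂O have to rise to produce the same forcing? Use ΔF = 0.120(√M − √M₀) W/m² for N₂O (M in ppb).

M ≈ 577 ppb

CO₂ forcing: 5.35 × ln(324/275) = 5.35 × 0.163972 = 0.87725 W/m².
Set 0.120(√M − √279) = 0.87725: √M = 0.87725/0.120 + √279 = 7.3104 + 16.7033 = 24.0137.
M = (24.0137)² = 576.66 ppb.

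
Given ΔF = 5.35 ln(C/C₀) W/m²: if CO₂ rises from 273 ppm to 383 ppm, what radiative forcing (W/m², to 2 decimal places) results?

CO₂: 5.35 × ln(383/273) = 5.35 × ln(1.40293) = 5.35 × 0.33856 = 1.8113 W/m².

ΔF = 1.81 W/m²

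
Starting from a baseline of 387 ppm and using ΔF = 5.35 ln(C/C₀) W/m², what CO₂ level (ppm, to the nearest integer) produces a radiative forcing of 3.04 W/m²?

C ≈ 683 ppm

Set 5.35 ln(C/387) = 3.04, so ln(C/387) = 3.04/5.35 = 0.56822.
Then C/387 = e^0.56822 = 1.76512, giving C = 387 × 1.76512 = 683.10 ppm.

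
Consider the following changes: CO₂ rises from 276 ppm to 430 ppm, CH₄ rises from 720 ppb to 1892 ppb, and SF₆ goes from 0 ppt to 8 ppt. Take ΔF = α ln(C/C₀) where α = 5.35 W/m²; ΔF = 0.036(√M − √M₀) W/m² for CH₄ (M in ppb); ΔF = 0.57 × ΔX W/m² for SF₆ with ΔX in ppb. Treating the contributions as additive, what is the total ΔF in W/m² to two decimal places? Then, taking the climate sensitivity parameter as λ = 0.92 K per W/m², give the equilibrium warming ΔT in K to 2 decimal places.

ΔF = 2.98 W/m²; ΔT = 2.74 K

CO₂: 5.35 × ln(430/276) = 5.35 × ln(1.55797) = 5.35 × 0.44338 = 2.3721 W/m².
CH₄: 0.036 × (√1892 − √720) = 0.036 × (43.4971 − 26.8328) = 0.036 × 16.6643 = 0.5999 W/m².
SF₆: Δ = 8 − 0 = 8 ppt = 0.008 ppb; ΔF = 0.57 × 0.008 = 0.0046 W/m².
Total ΔF = 2.3721 + 0.5999 + 0.0046 = 2.9766 W/m².
ΔT = λ ΔF = 0.92 × 2.98 = 2.7416 K.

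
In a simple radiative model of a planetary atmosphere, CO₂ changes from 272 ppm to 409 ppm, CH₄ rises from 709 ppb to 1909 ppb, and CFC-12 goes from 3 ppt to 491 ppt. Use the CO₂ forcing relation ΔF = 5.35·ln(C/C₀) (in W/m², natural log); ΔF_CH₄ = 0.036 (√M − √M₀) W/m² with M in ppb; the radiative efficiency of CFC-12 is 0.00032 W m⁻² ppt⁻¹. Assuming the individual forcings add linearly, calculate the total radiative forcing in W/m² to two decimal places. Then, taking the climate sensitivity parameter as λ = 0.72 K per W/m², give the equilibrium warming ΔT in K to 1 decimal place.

CO₂: 5.35 × ln(409/272) = 5.35 × ln(1.50368) = 5.35 × 0.40792 = 2.1824 W/m².
CH₄: 0.036 × (√1909 − √709) = 0.036 × (43.6921 − 26.6271) = 0.036 × 17.0650 = 0.6143 W/m².
CFC-12: ΔF = 0.00032 × (491 − 3) = 0.00032 × 488 = 0.1562 W/m².
Total ΔF = 2.1824 + 0.6143 + 0.1562 = 2.9529 W/m².
ΔT = λ ΔF = 0.72 × 2.95 = 2.1240 K.

ΔF = 2.95 W/m²; ΔT = 2.1 K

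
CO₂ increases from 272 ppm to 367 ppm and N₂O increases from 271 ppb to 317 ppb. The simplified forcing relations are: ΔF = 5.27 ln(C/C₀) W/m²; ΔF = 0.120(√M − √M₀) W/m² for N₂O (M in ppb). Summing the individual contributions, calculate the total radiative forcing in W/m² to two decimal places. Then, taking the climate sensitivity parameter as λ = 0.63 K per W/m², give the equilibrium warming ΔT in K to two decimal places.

ΔF = 1.74 W/m²; ΔT = 1.10 K

CO₂: 5.27 × ln(367/272) = 5.27 × ln(1.34926) = 5.27 × 0.29956 = 1.5787 W/m².
N₂O: 0.120 × (√317 − √271) = 0.120 × (17.8045 − 16.4621) = 0.120 × 1.3424 = 0.1611 W/m².
Total ΔF = 1.5787 + 0.1611 = 1.7398 W/m².
ΔT = λ ΔF = 0.63 × 1.74 = 1.0962 K.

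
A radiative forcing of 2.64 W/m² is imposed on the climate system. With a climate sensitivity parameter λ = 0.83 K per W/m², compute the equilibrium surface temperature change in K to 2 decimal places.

ΔT = λ ΔF = 0.83 × 2.64 = 2.1912 K.

ΔT = 2.19 K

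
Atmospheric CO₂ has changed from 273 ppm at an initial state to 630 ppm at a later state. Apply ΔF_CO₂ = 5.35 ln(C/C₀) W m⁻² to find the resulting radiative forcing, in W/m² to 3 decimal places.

ΔF = 4.474 W/m²

CO₂: 5.35 × ln(630/273) = 5.35 × ln(2.30769) = 5.35 × 0.83625 = 4.4739 W/m².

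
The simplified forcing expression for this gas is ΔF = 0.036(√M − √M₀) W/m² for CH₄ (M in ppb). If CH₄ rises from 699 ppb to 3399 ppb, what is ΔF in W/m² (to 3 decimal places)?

ΔF = 1.147 W/m²

CH₄: 0.036 × (√3399 − √699) = 0.036 × (58.3009 − 26.4386) = 0.036 × 31.8623 = 1.1470 W/m².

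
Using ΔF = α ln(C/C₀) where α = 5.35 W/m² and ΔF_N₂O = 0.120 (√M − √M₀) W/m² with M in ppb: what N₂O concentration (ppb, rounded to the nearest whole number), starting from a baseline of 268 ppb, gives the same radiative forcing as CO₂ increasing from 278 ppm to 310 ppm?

M ≈ 451 ppb

CO₂ forcing: 5.35 × ln(310/278) = 5.35 × 0.108951 = 0.58289 W/m².
Set 0.120(√M − √268) = 0.58289: √M = 0.58289/0.120 + √268 = 4.8574 + 16.3707 = 21.2281.
M = (21.2281)² = 450.63 ppb.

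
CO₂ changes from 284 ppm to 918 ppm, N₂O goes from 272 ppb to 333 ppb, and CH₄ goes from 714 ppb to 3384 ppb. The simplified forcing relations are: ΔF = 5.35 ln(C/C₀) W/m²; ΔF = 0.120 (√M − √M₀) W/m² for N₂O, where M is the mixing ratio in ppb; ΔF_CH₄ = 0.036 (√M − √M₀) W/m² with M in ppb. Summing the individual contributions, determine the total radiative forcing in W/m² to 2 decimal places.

ΔF = 7.62 W/m²

CO₂: 5.35 × ln(918/284) = 5.35 × ln(3.23239) = 5.35 × 1.17322 = 6.2767 W/m².
N₂O: 0.120 × (√333 − √272) = 0.120 × (18.2483 − 16.4924) = 0.120 × 1.7559 = 0.2107 W/m².
CH₄: 0.036 × (√3384 − √714) = 0.036 × (58.1722 − 26.7208) = 0.036 × 31.4514 = 1.1323 W/m².
Total ΔF = 6.2767 + 0.2107 + 1.1323 = 7.6197 W/m².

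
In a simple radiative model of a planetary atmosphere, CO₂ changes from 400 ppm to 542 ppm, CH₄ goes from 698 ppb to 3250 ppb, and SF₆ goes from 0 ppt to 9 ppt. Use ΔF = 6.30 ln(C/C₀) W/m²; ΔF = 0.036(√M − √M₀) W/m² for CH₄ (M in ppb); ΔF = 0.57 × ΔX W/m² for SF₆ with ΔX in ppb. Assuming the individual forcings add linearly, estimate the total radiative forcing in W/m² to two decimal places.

CO₂: 6.30 × ln(542/400) = 6.30 × ln(1.35500) = 6.30 × 0.30380 = 1.9139 W/m².
CH₄: 0.036 × (√3250 − √698) = 0.036 × (57.0088 − 26.4197) = 0.036 × 30.5891 = 1.1012 W/m².
SF₆: Δ = 9 − 0 = 9 ppt = 0.009 ppb; ΔF = 0.57 × 0.009 = 0.0051 W/m².
Total ΔF = 1.9139 + 1.1012 + 0.0051 = 3.0202 W/m².

ΔF = 3.02 W/m²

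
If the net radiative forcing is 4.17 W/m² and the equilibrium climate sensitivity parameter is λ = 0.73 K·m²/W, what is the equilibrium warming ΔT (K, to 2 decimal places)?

ΔT = 3.04 K

ΔT = λ ΔF = 0.73 × 4.17 = 3.0441 K.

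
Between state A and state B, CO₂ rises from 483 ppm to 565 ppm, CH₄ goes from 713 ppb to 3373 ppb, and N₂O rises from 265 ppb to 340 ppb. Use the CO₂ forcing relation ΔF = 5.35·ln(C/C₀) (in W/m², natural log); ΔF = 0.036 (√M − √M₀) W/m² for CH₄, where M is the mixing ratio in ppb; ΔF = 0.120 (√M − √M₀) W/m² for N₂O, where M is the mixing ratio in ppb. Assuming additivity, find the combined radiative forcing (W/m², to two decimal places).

CO₂: 5.35 × ln(565/483) = 5.35 × ln(1.16977) = 5.35 × 0.15681 = 0.8389 W/m².
CH₄: 0.036 × (√3373 − √713) = 0.036 × (58.0775 − 26.7021) = 0.036 × 31.3754 = 1.1295 W/m².
N₂O: 0.120 × (√340 − √265) = 0.120 × (18.4391 − 16.2788) = 0.120 × 2.1603 = 0.2592 W/m².
Total ΔF = 0.8389 + 1.1295 + 0.2592 = 2.2276 W/m².

ΔF = 2.23 W/m²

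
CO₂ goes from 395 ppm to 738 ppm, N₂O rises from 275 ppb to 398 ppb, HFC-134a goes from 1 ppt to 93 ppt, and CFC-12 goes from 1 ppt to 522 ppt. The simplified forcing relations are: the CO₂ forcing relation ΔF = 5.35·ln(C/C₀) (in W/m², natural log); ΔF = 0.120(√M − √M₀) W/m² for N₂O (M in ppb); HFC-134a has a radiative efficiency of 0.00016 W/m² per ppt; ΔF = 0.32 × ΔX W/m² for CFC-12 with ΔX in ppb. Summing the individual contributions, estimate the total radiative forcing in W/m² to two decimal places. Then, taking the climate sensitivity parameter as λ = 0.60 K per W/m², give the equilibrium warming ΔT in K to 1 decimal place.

ΔF = 3.93 W/m²; ΔT = 2.4 K

CO₂: 5.35 × ln(738/395) = 5.35 × ln(1.86835) = 5.35 × 0.62506 = 3.3441 W/m².
N₂O: 0.120 × (√398 − √275) = 0.120 × (19.9499 − 16.5831) = 0.120 × 3.3668 = 0.4040 W/m².
HFC-134a: ΔF = 0.00016 × (93 − 1) = 0.00016 × 92 = 0.0147 W/m².
CFC-12: Δ = 522 − 1 = 521 ppt = 0.521 ppb; ΔF = 0.32 × 0.521 = 0.1667 W/m².
Total ΔF = 3.3441 + 0.4040 + 0.0147 + 0.1667 = 3.9295 W/m².
ΔT = λ ΔF = 0.60 × 3.93 = 2.3580 K.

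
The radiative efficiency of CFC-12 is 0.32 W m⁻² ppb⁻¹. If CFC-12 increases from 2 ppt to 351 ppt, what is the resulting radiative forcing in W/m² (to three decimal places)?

ΔF = 0.112 W/m²

CFC-12: Δ = 351 − 2 = 349 ppt = 0.349 ppb; ΔF = 0.32 × 0.349 = 0.1117 W/m².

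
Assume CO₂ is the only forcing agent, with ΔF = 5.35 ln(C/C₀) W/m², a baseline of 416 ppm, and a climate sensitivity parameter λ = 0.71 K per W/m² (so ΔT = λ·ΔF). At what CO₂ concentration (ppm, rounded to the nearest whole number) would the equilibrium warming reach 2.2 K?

Required forcing: ΔF = ΔT/λ = 2.2/0.71 = 3.0986 W/m².
Then ln(C/416) = ΔF/5.35 = 3.0986/5.35 = 0.57918.
So C = 416 × e^0.57918 = 416 × 1.78457 = 742.38 ppm.

C ≈ 742 ppm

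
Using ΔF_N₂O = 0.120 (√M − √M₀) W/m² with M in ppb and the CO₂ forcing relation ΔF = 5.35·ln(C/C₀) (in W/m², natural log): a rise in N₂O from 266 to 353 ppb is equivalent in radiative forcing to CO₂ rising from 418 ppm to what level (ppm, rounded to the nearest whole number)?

N₂O forcing: 0.120 × (√353 − √266) = 0.120 × (18.7883 − 16.3095) = 0.120 × 2.4788 = 0.29746 W/m².
Set 5.35 ln(C/418) = 0.29746: ln(C/418) = 0.29746/5.35 = 0.05560, so C = 418 × e^0.05560 = 418 × 1.05717 = 441.90 ppm.

C ≈ 442 ppm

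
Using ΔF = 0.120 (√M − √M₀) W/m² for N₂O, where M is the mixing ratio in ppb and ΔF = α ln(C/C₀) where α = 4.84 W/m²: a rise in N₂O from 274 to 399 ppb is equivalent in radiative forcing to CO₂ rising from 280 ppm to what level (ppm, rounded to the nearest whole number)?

C ≈ 305 ppm

N₂O forcing: 0.120 × (√399 − √274) = 0.120 × (19.9750 − 16.5529) = 0.120 × 3.4221 = 0.41065 W/m².
Set 4.84 ln(C/280) = 0.41065: ln(C/280) = 0.41065/4.84 = 0.08485, so C = 280 × e^0.08485 = 280 × 1.08855 = 304.79 ppm.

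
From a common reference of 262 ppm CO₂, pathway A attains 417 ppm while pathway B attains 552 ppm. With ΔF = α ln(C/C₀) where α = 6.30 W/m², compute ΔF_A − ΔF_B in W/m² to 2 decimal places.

ΔF_A − ΔF_B = -1.77 W/m²

ΔF_A = 6.30 ln(417/262) = 6.30 × 0.46474 = 2.9279 W/m².
ΔF_B = 6.30 ln(552/262) = 6.30 × 0.74520 = 4.6948 W/m².
Difference: 2.9279 − 4.6948 = -1.7669 W/m².
(Equivalently, ΔF_A − ΔF_B = 6.30 ln(417/552) = 6.30 × -0.28046 = -1.7669 W/m².)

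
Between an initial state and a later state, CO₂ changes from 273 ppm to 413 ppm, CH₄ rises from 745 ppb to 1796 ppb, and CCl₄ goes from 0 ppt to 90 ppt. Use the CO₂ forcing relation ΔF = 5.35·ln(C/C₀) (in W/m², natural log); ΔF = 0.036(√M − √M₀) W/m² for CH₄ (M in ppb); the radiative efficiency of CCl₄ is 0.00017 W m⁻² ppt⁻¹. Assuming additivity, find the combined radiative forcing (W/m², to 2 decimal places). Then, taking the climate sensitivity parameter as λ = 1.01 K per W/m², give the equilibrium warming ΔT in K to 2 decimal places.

ΔF = 2.77 W/m²; ΔT = 2.80 K

CO₂: 5.35 × ln(413/273) = 5.35 × ln(1.51282) = 5.35 × 0.41398 = 2.2148 W/m².
CH₄: 0.036 × (√1796 − √745) = 0.036 × (42.3792 − 27.2947) = 0.036 × 15.0845 = 0.5430 W/m².
CCl₄: ΔF = 0.00017 × (90 − 0) = 0.00017 × 90 = 0.0153 W/m².
Total ΔF = 2.2148 + 0.5430 + 0.0153 = 2.7731 W/m².
ΔT = λ ΔF = 1.01 × 2.77 = 2.7977 K.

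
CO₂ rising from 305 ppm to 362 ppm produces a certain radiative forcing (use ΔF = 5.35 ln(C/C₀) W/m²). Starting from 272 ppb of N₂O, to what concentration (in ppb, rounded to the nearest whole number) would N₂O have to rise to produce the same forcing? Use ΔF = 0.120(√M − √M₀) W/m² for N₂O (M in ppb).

CO₂ forcing: 5.35 × ln(362/305) = 5.35 × 0.171332 = 0.91663 W/m².
Set 0.120(√M − √272) = 0.91663: √M = 0.91663/0.120 + √272 = 7.6386 + 16.4924 = 24.1310.
M = (24.1310)² = 582.31 ppb.

M ≈ 582 ppb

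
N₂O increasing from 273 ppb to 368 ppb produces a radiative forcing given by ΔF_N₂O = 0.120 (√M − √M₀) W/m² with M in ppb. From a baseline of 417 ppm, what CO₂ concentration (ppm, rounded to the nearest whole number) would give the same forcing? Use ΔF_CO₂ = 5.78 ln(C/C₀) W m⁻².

C ≈ 441 ppm

N₂O forcing: 0.120 × (√368 − √273) = 0.120 × (19.1833 − 16.5227) = 0.120 × 2.6606 = 0.31927 W/m².
Set 5.78 ln(C/417) = 0.31927: ln(C/417) = 0.31927/5.78 = 0.05524, so C = 417 × e^0.05524 = 417 × 1.05679 = 440.68 ppm.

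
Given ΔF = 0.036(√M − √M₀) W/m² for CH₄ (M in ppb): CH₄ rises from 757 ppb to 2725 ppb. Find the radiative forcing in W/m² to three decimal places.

CH₄: 0.036 × (√2725 − √757) = 0.036 × (52.2015 − 27.5136) = 0.036 × 24.6879 = 0.8888 W/m².

ΔF = 0.889 W/m²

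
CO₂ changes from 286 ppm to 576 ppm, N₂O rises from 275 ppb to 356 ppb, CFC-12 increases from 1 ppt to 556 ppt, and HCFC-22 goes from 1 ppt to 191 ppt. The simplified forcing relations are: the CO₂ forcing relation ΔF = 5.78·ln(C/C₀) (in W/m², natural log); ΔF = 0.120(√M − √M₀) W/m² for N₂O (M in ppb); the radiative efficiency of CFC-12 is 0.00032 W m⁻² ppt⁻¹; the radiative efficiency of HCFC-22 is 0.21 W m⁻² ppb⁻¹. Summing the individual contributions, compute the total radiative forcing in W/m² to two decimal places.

ΔF = 4.54 W/m²

CO₂: 5.78 × ln(576/286) = 5.78 × ln(2.01399) = 5.78 × 0.70012 = 4.0467 W/m².
N₂O: 0.120 × (√356 − √275) = 0.120 × (18.8680 − 16.5831) = 0.120 × 2.2849 = 0.2742 W/m².
CFC-12: ΔF = 0.00032 × (556 − 1) = 0.00032 × 555 = 0.1776 W/m².
HCFC-22: Δ = 191 − 1 = 190 ppt = 0.190 ppb; ΔF = 0.21 × 0.190 = 0.0399 W/m².
Total ΔF = 4.0467 + 0.2742 + 0.1776 + 0.0399 = 4.5384 W/m².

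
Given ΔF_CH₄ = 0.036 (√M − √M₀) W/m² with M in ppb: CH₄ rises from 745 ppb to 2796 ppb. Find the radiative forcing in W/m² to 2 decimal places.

ΔF = 0.92 W/m²

CH₄: 0.036 × (√2796 − √745) = 0.036 × (52.8772 − 27.2947) = 0.036 × 25.5825 = 0.9210 W/m².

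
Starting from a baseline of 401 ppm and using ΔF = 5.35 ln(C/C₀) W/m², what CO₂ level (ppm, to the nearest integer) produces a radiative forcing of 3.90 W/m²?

C ≈ 831 ppm

Set 5.35 ln(C/401) = 3.90, so ln(C/401) = 3.90/5.35 = 0.72897.
Then C/401 = e^0.72897 = 2.07294, giving C = 401 × 2.07294 = 831.25 ppm.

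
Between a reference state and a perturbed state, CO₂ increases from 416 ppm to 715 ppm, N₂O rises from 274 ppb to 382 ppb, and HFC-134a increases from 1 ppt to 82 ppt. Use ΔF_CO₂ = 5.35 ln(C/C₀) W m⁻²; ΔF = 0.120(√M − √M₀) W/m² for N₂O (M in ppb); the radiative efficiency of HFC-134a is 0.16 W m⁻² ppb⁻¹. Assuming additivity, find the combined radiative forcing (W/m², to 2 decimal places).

CO₂: 5.35 × ln(715/416) = 5.35 × ln(1.71875) = 5.35 × 0.54160 = 2.8976 W/m².
N₂O: 0.120 × (√382 − √274) = 0.120 × (19.5448 − 16.5529) = 0.120 × 2.9919 = 0.3590 W/m².
HFC-134a: Δ = 82 − 1 = 81 ppt = 0.081 ppb; ΔF = 0.16 × 0.081 = 0.0130 W/m².
Total ΔF = 2.8976 + 0.3590 + 0.0130 = 3.2696 W/m².

ΔF = 3.27 W/m²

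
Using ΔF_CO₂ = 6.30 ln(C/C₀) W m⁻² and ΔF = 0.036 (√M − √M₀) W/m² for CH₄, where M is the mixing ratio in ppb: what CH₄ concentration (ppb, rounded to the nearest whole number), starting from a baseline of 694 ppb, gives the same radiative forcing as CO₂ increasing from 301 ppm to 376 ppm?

M ≈ 4261 ppb

CO₂ forcing: 6.30 × ln(376/301) = 6.30 × 0.222479 = 1.40162 W/m².
Set 0.036(√M − √694) = 1.40162: √M = 1.40162/0.036 + √694 = 38.9339 + 26.3439 = 65.2778.
M = (65.2778)² = 4261.19 ppb.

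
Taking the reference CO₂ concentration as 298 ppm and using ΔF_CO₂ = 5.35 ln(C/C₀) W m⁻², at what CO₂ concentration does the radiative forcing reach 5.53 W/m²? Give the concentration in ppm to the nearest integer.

Set 5.35 ln(C/298) = 5.53, so ln(C/298) = 5.53/5.35 = 1.03364.
Then C/298 = e^1.03364 = 2.81128, giving C = 298 × 2.81128 = 837.76 ppm.

C ≈ 838 ppm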